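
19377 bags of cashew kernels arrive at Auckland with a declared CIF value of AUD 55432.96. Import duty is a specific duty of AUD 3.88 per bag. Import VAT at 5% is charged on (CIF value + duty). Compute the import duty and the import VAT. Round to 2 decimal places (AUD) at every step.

Import duty = 19377 × 3.88 = 75182.76
VAT base = CIF + duty = 55432.96 + 75182.76 = 130615.72
Import VAT = 130615.72 × 5% = 6530.79

Import duty: AUD 75182.76; import VAT: AUD 6530.79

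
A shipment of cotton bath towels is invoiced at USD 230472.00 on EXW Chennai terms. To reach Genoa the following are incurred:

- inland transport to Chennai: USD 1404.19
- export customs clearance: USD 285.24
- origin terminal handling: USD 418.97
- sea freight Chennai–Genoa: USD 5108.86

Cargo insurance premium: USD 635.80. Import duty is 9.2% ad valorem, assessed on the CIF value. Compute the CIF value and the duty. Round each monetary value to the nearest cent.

CIF = EXW price + pre-shipment costs + freight + insurance
CIF = 230472.00 + 1404.19 + 285.24 + 418.97 + 5108.86 + 635.80 = 238325.06
Import duty = 238325.06 × 9.2% = 21925.91

CIF value: USD 238325.06; import duty: USD 21925.91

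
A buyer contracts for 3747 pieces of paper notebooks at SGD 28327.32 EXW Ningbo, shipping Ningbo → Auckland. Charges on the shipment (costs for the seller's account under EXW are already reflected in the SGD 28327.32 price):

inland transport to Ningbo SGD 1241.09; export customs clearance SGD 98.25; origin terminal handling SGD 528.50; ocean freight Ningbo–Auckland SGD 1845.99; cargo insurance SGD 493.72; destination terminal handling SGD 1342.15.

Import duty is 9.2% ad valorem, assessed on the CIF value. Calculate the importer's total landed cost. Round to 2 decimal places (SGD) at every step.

Total landed cost: SGD 36870.23

EXW: the seller makes goods available at their premises; the buyer bears all onward costs.
CIF value = EXW price + inland to port + export clearance + origin terminal + freight + insurance = 28327.32 + 1241.09 + 98.25 + 528.50 + 1845.99 + 493.72 = 32534.87
Import duty = 32534.87 × 9.2% = 2993.21
Buyer bears: inland to port 1241.09 + export clearance 98.25 + origin terminal 528.50 + freight 1845.99 + insurance 493.72 + destination terminal 1342.15 + duty 2993.21 = 8542.91
Landed cost = invoice 28327.32 + 8542.91 = 36870.23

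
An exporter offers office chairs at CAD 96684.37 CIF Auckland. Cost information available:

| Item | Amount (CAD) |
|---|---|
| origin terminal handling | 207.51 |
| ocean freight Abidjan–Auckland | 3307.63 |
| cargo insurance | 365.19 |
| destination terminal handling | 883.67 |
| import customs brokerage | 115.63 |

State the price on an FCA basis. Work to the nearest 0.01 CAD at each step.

FCA price: CAD 92804.04

Not relevant to the conversion: destination terminal, brokerage — on the buyer under both terms; not part of either seller's price.
From CIF to FCA, the seller no longer bears: origin terminal, freight, insurance.
FCA price = 96684.37 − 207.51 − 3307.63 − 365.19 = 92804.04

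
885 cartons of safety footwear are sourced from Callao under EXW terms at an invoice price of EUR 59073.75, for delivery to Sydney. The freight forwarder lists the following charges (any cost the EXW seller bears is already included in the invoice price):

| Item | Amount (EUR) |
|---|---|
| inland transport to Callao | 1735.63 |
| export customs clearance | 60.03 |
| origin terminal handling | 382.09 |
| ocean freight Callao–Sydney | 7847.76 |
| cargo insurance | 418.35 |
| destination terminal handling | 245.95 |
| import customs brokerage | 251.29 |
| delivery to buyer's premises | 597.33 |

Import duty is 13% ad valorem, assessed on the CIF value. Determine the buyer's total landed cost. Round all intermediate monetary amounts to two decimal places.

Total landed cost: EUR 79649.47

EXW: the seller makes goods available at their premises; the buyer bears all onward costs.
CIF value = EXW price + inland to port + export clearance + origin terminal + freight + insurance = 59073.75 + 1735.63 + 60.03 + 382.09 + 7847.76 + 418.35 = 69517.61
Import duty = 69517.61 × 13% = 9037.29
Buyer bears: inland to port 1735.63 + export clearance 60.03 + origin terminal 382.09 + freight 7847.76 + insurance 418.35 + destination terminal 245.95 + brokerage 251.29 + delivery 597.33 + duty 9037.29 = 20575.72
Landed cost = invoice 59073.75 + 20575.72 = 79649.47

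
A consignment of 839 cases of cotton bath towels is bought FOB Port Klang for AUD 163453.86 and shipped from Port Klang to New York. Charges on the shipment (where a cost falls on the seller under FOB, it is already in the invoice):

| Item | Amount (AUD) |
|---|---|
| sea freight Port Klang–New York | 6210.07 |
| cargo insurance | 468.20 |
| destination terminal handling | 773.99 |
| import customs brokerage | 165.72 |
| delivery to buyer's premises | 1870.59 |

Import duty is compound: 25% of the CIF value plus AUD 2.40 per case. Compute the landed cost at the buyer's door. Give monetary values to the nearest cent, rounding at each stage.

Total landed cost: AUD 217489.06

FOB: the seller bears costs until goods are on board at the origin port; the buyer bears freight, insurance and all costs thereafter.
CIF value = FOB price + freight + insurance = 163453.86 + 6210.07 + 468.20 = 170132.13
Ad valorem component: 170132.13 × 25% = 42533.03
Specific component: 839 × 2.40 = 2013.60
Import duty = 42533.03 + 2013.60 = 44546.63
Buyer bears: freight 6210.07 + insurance 468.20 + destination terminal 773.99 + brokerage 165.72 + delivery 1870.59 + duty 44546.63 = 54035.20
Landed cost = invoice 163453.86 + 54035.20 = 217489.06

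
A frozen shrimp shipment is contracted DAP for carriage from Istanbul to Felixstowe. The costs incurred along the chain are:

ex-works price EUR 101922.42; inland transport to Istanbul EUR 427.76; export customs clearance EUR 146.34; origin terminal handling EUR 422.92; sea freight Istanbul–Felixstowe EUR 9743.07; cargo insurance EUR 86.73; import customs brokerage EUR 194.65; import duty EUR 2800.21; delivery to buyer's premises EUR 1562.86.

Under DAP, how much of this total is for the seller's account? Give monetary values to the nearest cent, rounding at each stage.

Seller's account: EUR 114312.10

DAP: the seller bears all costs to the named destination except import duty and clearance.
Seller's account: goods 101922.42 + inland to port 427.76 + export clearance 146.34 + origin terminal 422.92 + freight 9743.07 + insurance 86.73 + delivery 1562.86 = 114312.10
Buyer's account: brokerage 194.65 + duty 2800.21 = 2994.86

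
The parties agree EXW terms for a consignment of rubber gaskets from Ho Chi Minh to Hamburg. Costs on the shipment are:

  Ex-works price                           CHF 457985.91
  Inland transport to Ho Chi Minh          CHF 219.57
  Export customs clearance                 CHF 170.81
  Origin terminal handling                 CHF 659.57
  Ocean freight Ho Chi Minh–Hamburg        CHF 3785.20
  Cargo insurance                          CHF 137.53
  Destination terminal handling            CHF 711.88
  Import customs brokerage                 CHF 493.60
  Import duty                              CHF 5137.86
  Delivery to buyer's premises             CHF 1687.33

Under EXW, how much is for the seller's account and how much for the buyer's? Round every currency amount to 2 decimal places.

Seller: CHF 457985.91; buyer: CHF 13003.35

EXW: the seller makes goods available at their premises; the buyer bears all onward costs.
Seller's account: goods 457985.91 = 457985.91
Buyer's account: inland to port 219.57 + export clearance 170.81 + origin terminal 659.57 + freight 3785.20 + insurance 137.53 + destination terminal 711.88 + brokerage 493.60 + duty 5137.86 + delivery 1687.33 = 13003.35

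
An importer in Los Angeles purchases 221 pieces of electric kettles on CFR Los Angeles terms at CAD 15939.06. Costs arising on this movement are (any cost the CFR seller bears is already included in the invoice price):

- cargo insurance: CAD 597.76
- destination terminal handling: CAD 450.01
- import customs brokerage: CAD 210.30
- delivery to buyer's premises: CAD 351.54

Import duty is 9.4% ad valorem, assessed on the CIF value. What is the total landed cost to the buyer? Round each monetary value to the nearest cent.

CFR: the seller pays costs through ocean freight to the destination port, but not insurance.
CIF value = CFR price + insurance = 15939.06 + 597.76 = 16536.82
Import duty = 16536.82 × 9.4% = 1554.46
Buyer bears: insurance 597.76 + destination terminal 450.01 + brokerage 210.30 + delivery 351.54 + duty 1554.46 = 3164.07
Landed cost = invoice 15939.06 + 3164.07 = 19103.13

Total landed cost: CAD 19103.13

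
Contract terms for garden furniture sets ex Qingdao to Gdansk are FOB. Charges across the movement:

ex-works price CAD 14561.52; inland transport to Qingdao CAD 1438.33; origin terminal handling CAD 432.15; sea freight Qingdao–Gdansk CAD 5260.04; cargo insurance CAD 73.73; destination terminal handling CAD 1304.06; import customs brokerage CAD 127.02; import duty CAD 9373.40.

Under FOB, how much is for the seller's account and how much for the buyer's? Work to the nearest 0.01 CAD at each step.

Seller: CAD 16432.00; buyer: CAD 16138.25

FOB: the seller bears costs until goods are on board at the origin port; the buyer bears freight, insurance and all costs thereafter.
Seller's account: goods 14561.52 + inland to port 1438.33 + origin terminal 432.15 = 16432.00
Buyer's account: freight 5260.04 + insurance 73.73 + destination terminal 1304.06 + brokerage 127.02 + duty 9373.40 = 16138.25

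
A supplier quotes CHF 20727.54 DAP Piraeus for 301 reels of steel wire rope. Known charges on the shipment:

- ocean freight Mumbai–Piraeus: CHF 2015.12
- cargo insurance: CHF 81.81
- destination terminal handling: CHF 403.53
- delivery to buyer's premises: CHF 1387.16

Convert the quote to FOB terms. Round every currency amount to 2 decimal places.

From DAP to FOB, the seller no longer bears: freight, insurance, destination terminal, delivery.
FOB price = 20727.54 − 2015.12 − 81.81 − 403.53 − 1387.16 = 16839.92

FOB price: CHF 16839.92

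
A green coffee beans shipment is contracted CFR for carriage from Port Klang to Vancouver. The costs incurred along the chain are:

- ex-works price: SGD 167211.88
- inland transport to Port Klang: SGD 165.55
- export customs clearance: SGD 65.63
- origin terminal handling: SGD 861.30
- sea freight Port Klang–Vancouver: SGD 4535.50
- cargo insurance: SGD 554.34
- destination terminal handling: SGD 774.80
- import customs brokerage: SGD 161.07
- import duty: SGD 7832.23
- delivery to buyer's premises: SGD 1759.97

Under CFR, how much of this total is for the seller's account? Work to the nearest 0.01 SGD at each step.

CFR: the seller pays costs through ocean freight to the destination port, but not insurance.
Seller's account: goods 167211.88 + inland to port 165.55 + export clearance 65.63 + origin terminal 861.30 + freight 4535.50 = 172839.86
Buyer's account: insurance 554.34 + destination terminal 774.80 + brokerage 161.07 + duty 7832.23 + delivery 1759.97 = 11082.41

Seller's account: SGD 172839.86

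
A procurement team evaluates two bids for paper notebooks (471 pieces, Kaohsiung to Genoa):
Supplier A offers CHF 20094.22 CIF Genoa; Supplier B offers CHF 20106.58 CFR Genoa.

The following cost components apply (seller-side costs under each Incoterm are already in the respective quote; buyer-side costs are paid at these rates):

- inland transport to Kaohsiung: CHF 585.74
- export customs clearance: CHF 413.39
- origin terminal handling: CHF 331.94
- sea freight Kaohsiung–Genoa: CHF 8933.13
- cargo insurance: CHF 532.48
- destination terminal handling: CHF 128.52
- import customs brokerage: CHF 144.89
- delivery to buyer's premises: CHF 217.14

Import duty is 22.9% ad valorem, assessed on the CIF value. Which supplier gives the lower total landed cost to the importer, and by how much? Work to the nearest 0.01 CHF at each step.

Supplier A is cheaper by CHF 669.60

Supplier A (CIF):
The CIF price already equals the CIF value: 20094.22
Import duty = 20094.22 × 22.9% = 4601.58
Buyer bears (A): 128.52 + 144.89 + 217.14 = 490.55
Landed cost (A) = invoice 20094.22 + 490.55 + duty 4601.58 = 25186.35
Supplier B (CFR):
CIF value = CFR price + insurance = 20106.58 + 532.48 = 20639.06
Import duty = 20639.06 × 22.9% = 4726.34
Buyer bears (B): 532.48 + 128.52 + 144.89 + 217.14 = 1023.03
Landed cost (B) = invoice 20106.58 + 1023.03 + duty 4726.34 = 25855.95
Difference = |25186.35 − 25855.95| = 669.60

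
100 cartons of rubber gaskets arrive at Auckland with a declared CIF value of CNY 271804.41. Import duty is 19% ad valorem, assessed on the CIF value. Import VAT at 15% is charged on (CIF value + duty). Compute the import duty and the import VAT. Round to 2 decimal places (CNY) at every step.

Import duty: CNY 51642.84; import VAT: CNY 48517.09

Import duty = 271804.41 × 19% = 51642.84
VAT base = CIF + duty = 271804.41 + 51642.84 = 323447.25
Import VAT = 323447.25 × 15% = 48517.09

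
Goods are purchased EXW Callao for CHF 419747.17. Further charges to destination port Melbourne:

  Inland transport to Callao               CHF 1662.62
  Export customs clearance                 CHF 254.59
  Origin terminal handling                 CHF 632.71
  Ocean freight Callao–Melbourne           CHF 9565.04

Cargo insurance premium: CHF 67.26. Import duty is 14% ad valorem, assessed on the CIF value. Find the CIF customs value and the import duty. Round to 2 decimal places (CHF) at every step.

CIF = EXW price + pre-shipment costs + freight + insurance
CIF = 419747.17 + 1662.62 + 254.59 + 632.71 + 9565.04 + 67.26 = 431929.39
Import duty = 431929.39 × 14% = 60470.11

CIF value: CHF 431929.39; import duty: CHF 60470.11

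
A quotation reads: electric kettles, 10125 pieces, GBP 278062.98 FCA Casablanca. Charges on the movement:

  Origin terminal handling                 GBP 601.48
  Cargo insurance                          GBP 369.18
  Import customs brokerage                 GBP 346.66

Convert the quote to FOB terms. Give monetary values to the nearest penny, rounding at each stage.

Not relevant to the conversion: insurance, brokerage — on the buyer under both terms; not part of either seller's price.
From FCA to FOB, the seller additionally bears: origin terminal.
FOB price = 278062.98 + 601.48 = 278664.46

FOB price: GBP 278664.46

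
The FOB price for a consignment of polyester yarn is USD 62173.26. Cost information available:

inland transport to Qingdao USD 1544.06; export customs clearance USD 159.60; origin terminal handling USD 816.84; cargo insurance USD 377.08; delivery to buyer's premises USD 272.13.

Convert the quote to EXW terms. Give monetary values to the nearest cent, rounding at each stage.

Not relevant to the conversion: delivery, insurance — on the buyer under both terms; not part of either seller's price.
From FOB to EXW, the seller no longer bears: inland to port, export clearance, origin terminal.
EXW price = 62173.26 − 1544.06 − 159.60 − 816.84 = 59652.76

EXW price: USD 59652.76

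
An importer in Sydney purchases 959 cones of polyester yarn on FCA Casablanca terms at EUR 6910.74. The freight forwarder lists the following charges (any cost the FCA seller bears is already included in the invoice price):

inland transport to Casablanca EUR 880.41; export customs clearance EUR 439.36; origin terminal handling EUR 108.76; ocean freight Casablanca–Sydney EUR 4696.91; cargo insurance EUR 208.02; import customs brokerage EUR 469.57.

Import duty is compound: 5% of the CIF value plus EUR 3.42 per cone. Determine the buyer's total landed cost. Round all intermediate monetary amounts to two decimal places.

Total landed cost: EUR 16270.00

FCA: the seller delivers export-cleared goods to the carrier; the buyer bears costs from that point.
Already in the invoice (seller's account under FCA): inland to port, export clearance — exclude.
CIF value = FCA price + origin terminal + freight + insurance = 6910.74 + 108.76 + 4696.91 + 208.02 = 11924.43
Ad valorem component: 11924.43 × 5% = 596.22
Specific component: 959 × 3.42 = 3279.78
Import duty = 596.22 + 3279.78 = 3876.00
Buyer bears: origin terminal 108.76 + freight 4696.91 + insurance 208.02 + brokerage 469.57 + duty 3876.00 = 9359.26
Landed cost = invoice 6910.74 + 9359.26 = 16270.00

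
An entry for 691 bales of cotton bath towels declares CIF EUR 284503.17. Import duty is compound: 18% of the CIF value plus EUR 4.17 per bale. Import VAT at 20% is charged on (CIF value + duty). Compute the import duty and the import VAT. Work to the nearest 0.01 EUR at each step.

Ad valorem component: 284503.17 × 18% = 51210.57
Specific component: 691 × 4.17 = 2881.47
Import duty = 51210.57 + 2881.47 = 54092.04
VAT base = CIF + duty = 284503.17 + 54092.04 = 338595.21
Import VAT = 338595.21 × 20% = 67719.04

Import duty: EUR 54092.04; import VAT: EUR 67719.04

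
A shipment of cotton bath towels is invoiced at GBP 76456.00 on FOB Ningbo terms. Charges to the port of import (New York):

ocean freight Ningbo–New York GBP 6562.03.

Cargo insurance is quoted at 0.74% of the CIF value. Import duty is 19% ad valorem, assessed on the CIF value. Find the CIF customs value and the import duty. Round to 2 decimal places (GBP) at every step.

Let C be the CIF value. C = FOB price + freight + 0.74% × C
C − 0.74% × C = 76456.00 + 6562.03
0.9926 × C = 83018.03
C = 83018.03 / 0.9926 = 83636.94
Insurance premium = 0.74% × 83636.94 = 618.91
Import duty = 83636.94 × 19% = 15891.02

CIF value: GBP 83636.94; import duty: GBP 15891.02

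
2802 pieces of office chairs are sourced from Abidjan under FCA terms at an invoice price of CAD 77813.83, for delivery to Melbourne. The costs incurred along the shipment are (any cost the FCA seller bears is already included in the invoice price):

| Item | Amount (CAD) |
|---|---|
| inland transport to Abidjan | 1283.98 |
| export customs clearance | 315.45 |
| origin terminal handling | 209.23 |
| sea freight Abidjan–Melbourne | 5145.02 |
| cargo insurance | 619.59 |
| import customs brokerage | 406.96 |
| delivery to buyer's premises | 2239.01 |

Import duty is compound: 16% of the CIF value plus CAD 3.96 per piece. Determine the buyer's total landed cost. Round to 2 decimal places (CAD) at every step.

Total landed cost: CAD 110935.59

FCA: the seller delivers export-cleared goods to the carrier; the buyer bears costs from that point.
Already in the invoice (seller's account under FCA): inland to port, export clearance — exclude.
CIF value = FCA price + origin terminal + freight + insurance = 77813.83 + 209.23 + 5145.02 + 619.59 = 83787.67
Ad valorem component: 83787.67 × 16% = 13406.03
Specific component: 2802 × 3.96 = 11095.92
Import duty = 13406.03 + 11095.92 = 24501.95
Buyer bears: origin terminal 209.23 + freight 5145.02 + insurance 619.59 + brokerage 406.96 + delivery 2239.01 + duty 24501.95 = 33121.76
Landed cost = invoice 77813.83 + 33121.76 = 110935.59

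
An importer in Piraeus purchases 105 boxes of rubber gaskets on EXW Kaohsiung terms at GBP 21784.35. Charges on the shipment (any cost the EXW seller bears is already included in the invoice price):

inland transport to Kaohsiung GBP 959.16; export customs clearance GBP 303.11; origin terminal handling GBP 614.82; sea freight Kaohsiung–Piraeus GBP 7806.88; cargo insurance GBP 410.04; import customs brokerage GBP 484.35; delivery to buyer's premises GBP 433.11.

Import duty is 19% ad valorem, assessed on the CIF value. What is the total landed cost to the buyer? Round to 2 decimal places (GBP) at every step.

Total landed cost: GBP 38852.71

EXW: the seller makes goods available at their premises; the buyer bears all onward costs.
CIF value = EXW price + inland to port + export clearance + origin terminal + freight + insurance = 21784.35 + 959.16 + 303.11 + 614.82 + 7806.88 + 410.04 = 31878.36
Import duty = 31878.36 × 19% = 6056.89
Buyer bears: inland to port 959.16 + export clearance 303.11 + origin terminal 614.82 + freight 7806.88 + insurance 410.04 + brokerage 484.35 + delivery 433.11 + duty 6056.89 = 17068.36
Landed cost = invoice 21784.35 + 17068.36 = 38852.71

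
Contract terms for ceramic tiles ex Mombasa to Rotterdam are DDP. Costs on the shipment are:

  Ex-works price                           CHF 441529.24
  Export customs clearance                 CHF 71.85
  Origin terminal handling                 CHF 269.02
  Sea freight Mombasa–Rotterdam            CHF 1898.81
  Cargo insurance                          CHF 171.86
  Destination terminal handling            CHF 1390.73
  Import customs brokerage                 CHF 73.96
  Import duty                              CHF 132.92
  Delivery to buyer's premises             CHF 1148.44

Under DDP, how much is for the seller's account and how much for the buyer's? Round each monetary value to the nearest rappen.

Seller: CHF 446686.83; buyer: CHF 0.00

DDP: the seller bears all costs including import duty.
Seller's account: goods 441529.24 + export clearance 71.85 + origin terminal 269.02 + freight 1898.81 + insurance 171.86 + destination terminal 1390.73 + brokerage 73.96 + duty 132.92 + delivery 1148.44 = 446686.83
Buyer's account: 0.00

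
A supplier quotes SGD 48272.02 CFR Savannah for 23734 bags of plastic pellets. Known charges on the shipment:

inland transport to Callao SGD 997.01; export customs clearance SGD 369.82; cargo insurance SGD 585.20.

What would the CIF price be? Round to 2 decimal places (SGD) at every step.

Not relevant to the conversion: inland to port, export clearance — on the seller under both CFR and CIF; already in the CFR price and stays in the CIF price.
From CFR to CIF, the seller additionally bears: insurance.
CIF price = 48272.02 + 585.20 = 48857.22

CIF price: SGD 48857.22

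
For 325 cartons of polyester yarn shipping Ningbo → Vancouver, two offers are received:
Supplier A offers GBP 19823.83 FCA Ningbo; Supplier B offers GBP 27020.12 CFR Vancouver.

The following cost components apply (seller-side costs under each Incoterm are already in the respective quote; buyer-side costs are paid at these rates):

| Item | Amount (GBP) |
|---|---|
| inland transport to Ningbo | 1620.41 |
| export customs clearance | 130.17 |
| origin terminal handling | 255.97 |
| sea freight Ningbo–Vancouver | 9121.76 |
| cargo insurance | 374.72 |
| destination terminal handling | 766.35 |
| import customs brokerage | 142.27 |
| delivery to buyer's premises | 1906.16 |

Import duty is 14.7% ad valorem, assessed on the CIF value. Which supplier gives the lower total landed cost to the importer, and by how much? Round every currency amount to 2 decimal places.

Supplier B is cheaper by GBP 2502.11

Supplier A (FCA):
CIF value = FCA price + origin terminal + freight + insurance = 19823.83 + 255.97 + 9121.76 + 374.72 = 29576.28
Import duty = 29576.28 × 14.7% = 4347.71
Buyer bears (A): 255.97 + 9121.76 + 374.72 + 766.35 + 142.27 + 1906.16 = 12567.23
Landed cost (A) = invoice 19823.83 + 12567.23 + duty 4347.71 = 36738.77
Supplier B (CFR):
CIF value = CFR price + insurance = 27020.12 + 374.72 = 27394.84
Import duty = 27394.84 × 14.7% = 4027.04
Buyer bears (B): 374.72 + 766.35 + 142.27 + 1906.16 = 3189.50
Landed cost (B) = invoice 27020.12 + 3189.50 + duty 4027.04 = 34236.66
Difference = |36738.77 − 34236.66| = 2502.11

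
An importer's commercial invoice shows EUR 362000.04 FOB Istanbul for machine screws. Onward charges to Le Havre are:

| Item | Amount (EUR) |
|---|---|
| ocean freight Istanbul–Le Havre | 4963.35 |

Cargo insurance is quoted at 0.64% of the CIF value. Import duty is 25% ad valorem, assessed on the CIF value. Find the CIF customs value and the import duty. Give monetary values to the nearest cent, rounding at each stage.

Let C be the CIF value. C = FOB price + freight + 0.64% × C
C − 0.64% × C = 362000.04 + 4963.35
0.9936 × C = 366963.39
C = 366963.39 / 0.9936 = 369327.08
Insurance premium = 0.64% × 369327.08 = 2363.69
Import duty = 369327.08 × 25% = 92331.77

CIF value: EUR 369327.08; import duty: EUR 92331.77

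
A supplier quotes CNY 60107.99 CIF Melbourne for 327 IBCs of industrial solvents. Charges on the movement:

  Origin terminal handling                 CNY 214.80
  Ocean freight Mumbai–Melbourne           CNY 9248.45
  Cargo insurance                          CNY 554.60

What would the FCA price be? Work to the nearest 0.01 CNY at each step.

FCA price: CNY 50090.14

From CIF to FCA, the seller no longer bears: origin terminal, freight, insurance.
FCA price = 60107.99 − 214.80 − 9248.45 − 554.60 = 50090.14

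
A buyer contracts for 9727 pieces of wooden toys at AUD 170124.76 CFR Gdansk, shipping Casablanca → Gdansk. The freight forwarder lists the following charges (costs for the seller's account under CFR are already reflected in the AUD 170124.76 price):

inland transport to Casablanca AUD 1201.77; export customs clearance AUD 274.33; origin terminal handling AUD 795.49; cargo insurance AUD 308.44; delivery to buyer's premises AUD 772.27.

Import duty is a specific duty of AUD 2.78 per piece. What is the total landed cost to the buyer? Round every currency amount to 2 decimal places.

CFR: the seller pays costs through ocean freight to the destination port, but not insurance.
Already in the invoice (seller's account under CFR): inland to port, export clearance, origin terminal — exclude.
CIF value = CFR price + insurance = 170124.76 + 308.44 = 170433.20
Import duty = 9727 × 2.78 = 27041.06
Buyer bears: insurance 308.44 + delivery 772.27 + duty 27041.06 = 28121.77
Landed cost = invoice 170124.76 + 28121.77 = 198246.53

Total landed cost: AUD 198246.53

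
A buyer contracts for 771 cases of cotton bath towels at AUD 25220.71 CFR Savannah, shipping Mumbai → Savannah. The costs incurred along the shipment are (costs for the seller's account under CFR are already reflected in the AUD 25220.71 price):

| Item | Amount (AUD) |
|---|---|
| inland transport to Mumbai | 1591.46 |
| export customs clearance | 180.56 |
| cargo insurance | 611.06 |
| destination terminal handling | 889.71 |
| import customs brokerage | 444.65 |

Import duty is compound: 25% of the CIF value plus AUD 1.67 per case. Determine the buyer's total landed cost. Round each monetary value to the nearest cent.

Total landed cost: AUD 34911.64

CFR: the seller pays costs through ocean freight to the destination port, but not insurance.
Already in the invoice (seller's account under CFR): inland to port, export clearance — exclude.
CIF value = CFR price + insurance = 25220.71 + 611.06 = 25831.77
Ad valorem component: 25831.77 × 25% = 6457.94
Specific component: 771 × 1.67 = 1287.57
Import duty = 6457.94 + 1287.57 = 7745.51
Buyer bears: insurance 611.06 + destination terminal 889.71 + brokerage 444.65 + duty 7745.51 = 9690.93
Landed cost = invoice 25220.71 + 9690.93 = 34911.64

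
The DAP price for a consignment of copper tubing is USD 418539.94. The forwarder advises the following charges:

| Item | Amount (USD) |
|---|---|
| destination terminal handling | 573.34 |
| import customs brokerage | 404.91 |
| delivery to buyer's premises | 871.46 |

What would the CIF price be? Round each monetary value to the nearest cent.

CIF price: USD 417095.14

Not relevant to the conversion: brokerage — on the buyer under both terms; not part of either seller's price.
From DAP to CIF, the seller no longer bears: destination terminal, delivery.
CIF price = 418539.94 − 573.34 − 871.46 = 417095.14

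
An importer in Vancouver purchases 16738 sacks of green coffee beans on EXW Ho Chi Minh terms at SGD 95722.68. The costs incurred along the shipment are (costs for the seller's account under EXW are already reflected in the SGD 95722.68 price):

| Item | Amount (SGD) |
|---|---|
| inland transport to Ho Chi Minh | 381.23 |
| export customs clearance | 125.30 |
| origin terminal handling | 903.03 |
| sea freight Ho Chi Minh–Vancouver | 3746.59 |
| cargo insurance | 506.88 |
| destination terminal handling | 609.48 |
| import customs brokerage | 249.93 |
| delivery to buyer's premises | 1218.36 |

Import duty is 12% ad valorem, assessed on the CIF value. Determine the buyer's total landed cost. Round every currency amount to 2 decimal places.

Total landed cost: SGD 115629.77

EXW: the seller makes goods available at their premises; the buyer bears all onward costs.
CIF value = EXW price + inland to port + export clearance + origin terminal + freight + insurance = 95722.68 + 381.23 + 125.30 + 903.03 + 3746.59 + 506.88 = 101385.71
Import duty = 101385.71 × 12% = 12166.29
Buyer bears: inland to port 381.23 + export clearance 125.30 + origin terminal 903.03 + freight 3746.59 + insurance 506.88 + destination terminal 609.48 + brokerage 249.93 + delivery 1218.36 + duty 12166.29 = 19907.09
Landed cost = invoice 95722.68 + 19907.09 = 115629.77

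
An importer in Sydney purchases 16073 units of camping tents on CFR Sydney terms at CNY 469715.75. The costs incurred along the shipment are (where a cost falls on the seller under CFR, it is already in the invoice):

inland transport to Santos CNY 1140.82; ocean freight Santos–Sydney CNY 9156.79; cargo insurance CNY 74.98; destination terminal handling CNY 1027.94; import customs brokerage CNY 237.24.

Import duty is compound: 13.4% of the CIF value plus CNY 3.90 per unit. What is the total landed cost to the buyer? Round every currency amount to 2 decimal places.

CFR: the seller pays costs through ocean freight to the destination port, but not insurance.
Already in the invoice (seller's account under CFR): inland to port, freight — exclude.
CIF value = CFR price + insurance = 469715.75 + 74.98 = 469790.73
Ad valorem component: 469790.73 × 13.4% = 62951.96
Specific component: 16073 × 3.90 = 62684.70
Import duty = 62951.96 + 62684.70 = 125636.66
Buyer bears: insurance 74.98 + destination terminal 1027.94 + brokerage 237.24 + duty 125636.66 = 126976.82
Landed cost = invoice 469715.75 + 126976.82 = 596692.57

Total landed cost: CNY 596692.57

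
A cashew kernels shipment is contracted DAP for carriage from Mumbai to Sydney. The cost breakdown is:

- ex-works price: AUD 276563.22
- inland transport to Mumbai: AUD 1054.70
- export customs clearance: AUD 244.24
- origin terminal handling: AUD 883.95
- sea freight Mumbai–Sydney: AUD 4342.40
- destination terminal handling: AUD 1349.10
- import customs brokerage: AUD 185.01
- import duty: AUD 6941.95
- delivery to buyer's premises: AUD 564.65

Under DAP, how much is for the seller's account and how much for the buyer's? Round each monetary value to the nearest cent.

Seller: AUD 285002.26; buyer: AUD 7126.96

DAP: the seller bears all costs to the named destination except import duty and clearance.
Seller's account: goods 276563.22 + inland to port 1054.70 + export clearance 244.24 + origin terminal 883.95 + freight 4342.40 + destination terminal 1349.10 + delivery 564.65 = 285002.26
Buyer's account: brokerage 185.01 + duty 6941.95 = 7126.96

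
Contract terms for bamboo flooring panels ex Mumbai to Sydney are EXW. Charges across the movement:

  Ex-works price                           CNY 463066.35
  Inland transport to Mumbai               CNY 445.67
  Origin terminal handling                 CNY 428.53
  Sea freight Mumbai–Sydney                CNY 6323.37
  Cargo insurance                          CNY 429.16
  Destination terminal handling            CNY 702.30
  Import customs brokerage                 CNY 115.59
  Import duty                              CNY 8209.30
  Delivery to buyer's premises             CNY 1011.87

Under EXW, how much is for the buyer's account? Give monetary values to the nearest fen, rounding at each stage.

Buyer's account: CNY 17665.79

EXW: the seller makes goods available at their premises; the buyer bears all onward costs.
Seller's account: goods 463066.35 = 463066.35
Buyer's account: inland to port 445.67 + origin terminal 428.53 + freight 6323.37 + insurance 429.16 + destination terminal 702.30 + brokerage 115.59 + duty 8209.30 + delivery 1011.87 = 17665.79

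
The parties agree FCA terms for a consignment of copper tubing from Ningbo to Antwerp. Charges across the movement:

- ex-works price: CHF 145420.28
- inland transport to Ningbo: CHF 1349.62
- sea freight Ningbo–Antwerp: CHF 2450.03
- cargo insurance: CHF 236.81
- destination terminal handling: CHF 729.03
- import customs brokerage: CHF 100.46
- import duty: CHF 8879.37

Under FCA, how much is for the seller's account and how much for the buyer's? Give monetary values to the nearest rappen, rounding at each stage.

Seller: CHF 146769.90; buyer: CHF 12395.70

FCA: the seller delivers export-cleared goods to the carrier; the buyer bears costs from that point.
Seller's account: goods 145420.28 + inland to port 1349.62 = 146769.90
Buyer's account: freight 2450.03 + insurance 236.81 + destination terminal 729.03 + brokerage 100.46 + duty 8879.37 = 12395.70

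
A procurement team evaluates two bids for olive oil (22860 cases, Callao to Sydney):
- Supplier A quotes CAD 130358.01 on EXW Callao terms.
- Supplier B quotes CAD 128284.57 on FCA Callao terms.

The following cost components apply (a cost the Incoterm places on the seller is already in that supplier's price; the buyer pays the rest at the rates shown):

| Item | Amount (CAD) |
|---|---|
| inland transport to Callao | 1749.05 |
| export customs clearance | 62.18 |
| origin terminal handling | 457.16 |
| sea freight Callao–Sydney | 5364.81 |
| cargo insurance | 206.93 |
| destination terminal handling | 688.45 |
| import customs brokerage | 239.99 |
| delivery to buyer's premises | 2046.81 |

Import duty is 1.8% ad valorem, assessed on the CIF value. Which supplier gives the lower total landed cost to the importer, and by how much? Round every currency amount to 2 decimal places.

Supplier B is cheaper by CAD 3954.60

Supplier A (EXW):
CIF value = EXW price + inland to port + export clearance + origin terminal + freight + insurance = 130358.01 + 1749.05 + 62.18 + 457.16 + 5364.81 + 206.93 = 138198.14
Import duty = 138198.14 × 1.8% = 2487.57
Buyer bears (A): 1749.05 + 62.18 + 457.16 + 5364.81 + 206.93 + 688.45 + 239.99 + 2046.81 = 10815.38
Landed cost (A) = invoice 130358.01 + 10815.38 + duty 2487.57 = 143660.96
Supplier B (FCA):
CIF value = FCA price + origin terminal + freight + insurance = 128284.57 + 457.16 + 5364.81 + 206.93 = 134313.47
Import duty = 134313.47 × 1.8% = 2417.64
Buyer bears (B): 457.16 + 5364.81 + 206.93 + 688.45 + 239.99 + 2046.81 = 9004.15
Landed cost (B) = invoice 128284.57 + 9004.15 + duty 2417.64 = 139706.36
Difference = |143660.96 − 139706.36| = 3954.60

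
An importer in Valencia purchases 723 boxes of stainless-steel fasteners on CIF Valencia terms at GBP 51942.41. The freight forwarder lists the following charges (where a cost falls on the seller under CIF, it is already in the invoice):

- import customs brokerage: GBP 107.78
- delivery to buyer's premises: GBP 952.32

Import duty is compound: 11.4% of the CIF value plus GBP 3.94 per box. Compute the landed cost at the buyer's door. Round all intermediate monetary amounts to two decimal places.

Total landed cost: GBP 61772.56

CIF: the seller pays costs through ocean freight and marine insurance to the destination port.
The CIF price already equals the CIF value: 51942.41
Ad valorem component: 51942.41 × 11.4% = 5921.43
Specific component: 723 × 3.94 = 2848.62
Import duty = 5921.43 + 2848.62 = 8770.05
Buyer bears: brokerage 107.78 + delivery 952.32 + duty 8770.05 = 9830.15
Landed cost = invoice 51942.41 + 9830.15 = 61772.56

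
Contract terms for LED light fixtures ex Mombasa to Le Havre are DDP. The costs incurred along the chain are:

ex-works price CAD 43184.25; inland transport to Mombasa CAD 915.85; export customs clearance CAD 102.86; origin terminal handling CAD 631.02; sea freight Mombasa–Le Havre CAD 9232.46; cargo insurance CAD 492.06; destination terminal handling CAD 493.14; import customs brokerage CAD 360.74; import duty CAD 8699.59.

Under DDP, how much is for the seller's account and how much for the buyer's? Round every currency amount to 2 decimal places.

DDP: the seller bears all costs including import duty.
Seller's account: goods 43184.25 + inland to port 915.85 + export clearance 102.86 + origin terminal 631.02 + freight 9232.46 + insurance 492.06 + destination terminal 493.14 + brokerage 360.74 + duty 8699.59 = 64111.97
Buyer's account: 0.00

Seller: CAD 64111.97; buyer: CAD 0.00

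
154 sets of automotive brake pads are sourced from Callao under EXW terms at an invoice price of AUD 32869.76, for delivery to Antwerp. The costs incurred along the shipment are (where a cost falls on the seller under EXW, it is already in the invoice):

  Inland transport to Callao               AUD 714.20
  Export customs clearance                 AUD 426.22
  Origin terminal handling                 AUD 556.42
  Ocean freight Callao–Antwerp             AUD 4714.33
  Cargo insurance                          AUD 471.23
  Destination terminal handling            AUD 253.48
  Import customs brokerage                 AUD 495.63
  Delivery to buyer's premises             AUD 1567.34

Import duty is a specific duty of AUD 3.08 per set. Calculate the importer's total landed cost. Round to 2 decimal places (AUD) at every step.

EXW: the seller makes goods available at their premises; the buyer bears all onward costs.
CIF value = EXW price + inland to port + export clearance + origin terminal + freight + insurance = 32869.76 + 714.20 + 426.22 + 556.42 + 4714.33 + 471.23 = 39752.16
Import duty = 154 × 3.08 = 474.32
Buyer bears: inland to port 714.20 + export clearance 426.22 + origin terminal 556.42 + freight 4714.33 + insurance 471.23 + destination terminal 253.48 + brokerage 495.63 + delivery 1567.34 + duty 474.32 = 9673.17
Landed cost = invoice 32869.76 + 9673.17 = 42542.93

Total landed cost: AUD 42542.93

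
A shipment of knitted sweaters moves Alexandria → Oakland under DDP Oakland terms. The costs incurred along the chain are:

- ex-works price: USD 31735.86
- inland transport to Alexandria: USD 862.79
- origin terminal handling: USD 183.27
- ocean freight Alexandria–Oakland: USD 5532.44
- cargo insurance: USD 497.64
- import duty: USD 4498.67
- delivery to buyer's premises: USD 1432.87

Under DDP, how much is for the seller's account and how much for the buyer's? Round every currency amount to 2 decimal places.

DDP: the seller bears all costs including import duty.
Seller's account: goods 31735.86 + inland to port 862.79 + origin terminal 183.27 + freight 5532.44 + insurance 497.64 + duty 4498.67 + delivery 1432.87 = 44743.54
Buyer's account: 0.00

Seller: USD 44743.54; buyer: USD 0.00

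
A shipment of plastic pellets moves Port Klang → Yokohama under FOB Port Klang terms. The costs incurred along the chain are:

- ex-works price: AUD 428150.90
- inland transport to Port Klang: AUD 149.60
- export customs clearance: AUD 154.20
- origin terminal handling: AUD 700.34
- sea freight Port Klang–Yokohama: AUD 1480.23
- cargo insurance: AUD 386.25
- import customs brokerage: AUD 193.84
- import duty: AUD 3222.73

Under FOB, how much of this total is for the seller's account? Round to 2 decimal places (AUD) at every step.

Seller's account: AUD 429155.04

FOB: the seller bears costs until goods are on board at the origin port; the buyer bears freight, insurance and all costs thereafter.
Seller's account: goods 428150.90 + inland to port 149.60 + export clearance 154.20 + origin terminal 700.34 = 429155.04
Buyer's account: freight 1480.23 + insurance 386.25 + brokerage 193.84 + duty 3222.73 = 5283.05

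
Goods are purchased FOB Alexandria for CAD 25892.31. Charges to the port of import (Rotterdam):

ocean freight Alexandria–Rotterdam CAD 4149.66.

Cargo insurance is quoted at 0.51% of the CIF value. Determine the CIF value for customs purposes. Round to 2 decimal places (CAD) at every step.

CIF value: CAD 30195.97

Let C be the CIF value. C = FOB price + freight + 0.51% × C
C − 0.51% × C = 25892.31 + 4149.66
0.9949 × C = 30041.97
C = 30041.97 / 0.9949 = 30195.97
Insurance premium = 0.51% × 30195.97 = 154.00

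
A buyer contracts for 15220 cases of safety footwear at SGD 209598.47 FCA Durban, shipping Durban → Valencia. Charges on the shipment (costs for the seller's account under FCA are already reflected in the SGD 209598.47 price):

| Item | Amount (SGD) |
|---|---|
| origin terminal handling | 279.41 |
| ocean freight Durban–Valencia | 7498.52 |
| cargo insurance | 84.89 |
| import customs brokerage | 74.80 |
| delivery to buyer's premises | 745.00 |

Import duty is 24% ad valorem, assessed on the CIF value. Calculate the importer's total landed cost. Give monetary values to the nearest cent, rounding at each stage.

Total landed cost: SGD 270471.80

FCA: the seller delivers export-cleared goods to the carrier; the buyer bears costs from that point.
CIF value = FCA price + origin terminal + freight + insurance = 209598.47 + 279.41 + 7498.52 + 84.89 = 217461.29
Import duty = 217461.29 × 24% = 52190.71
Buyer bears: origin terminal 279.41 + freight 7498.52 + insurance 84.89 + brokerage 74.80 + delivery 745.00 + duty 52190.71 = 60873.33
Landed cost = invoice 209598.47 + 60873.33 = 270471.80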